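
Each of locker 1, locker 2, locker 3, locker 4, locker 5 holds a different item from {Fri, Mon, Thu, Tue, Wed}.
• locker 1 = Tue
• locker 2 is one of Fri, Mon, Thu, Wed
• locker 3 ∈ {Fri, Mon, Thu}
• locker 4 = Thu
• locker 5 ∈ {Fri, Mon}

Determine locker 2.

locker 1 must be Tue (only option left).
locker 4 has just one choice, so locker 4 = Thu. Remove Thu from locker 2, locker 3.
Among the 3 still-open variables, Wed fits only locker 2 (and all 3 values in {Fri, Mon, Wed} must be used), so locker 2 = Wed.

Wed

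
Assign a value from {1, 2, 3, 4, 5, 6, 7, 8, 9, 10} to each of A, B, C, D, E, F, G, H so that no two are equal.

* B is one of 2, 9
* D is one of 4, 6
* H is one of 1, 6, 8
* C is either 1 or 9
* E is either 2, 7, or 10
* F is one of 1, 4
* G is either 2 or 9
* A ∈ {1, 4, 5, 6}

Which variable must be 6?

The 2 variables B and G are confined to {2, 9}, which locks those values in; drop them from C, E.
C's domain is down to {1}, so C = 1. Remove 1 from A, F, H.
F has just one choice, so F = 4. Eliminate 4 elsewhere: A, D.
So 6 goes to D.

D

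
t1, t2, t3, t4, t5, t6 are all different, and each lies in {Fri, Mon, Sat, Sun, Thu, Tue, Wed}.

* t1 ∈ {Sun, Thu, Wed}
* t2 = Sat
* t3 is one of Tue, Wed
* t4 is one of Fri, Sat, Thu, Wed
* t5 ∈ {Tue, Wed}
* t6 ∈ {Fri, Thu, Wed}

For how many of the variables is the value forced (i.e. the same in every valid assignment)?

t2's domain is down to {Sat}, so t2 = Sat. So t4 can't be Sat.
The 5 still-open variables draw from only 5 values {Fri, Sun, Thu, Tue, Wed}, so each is used; only t1 can be Sun, hence t1 = Sun.
t3 and t5 between them cover only {Tue, Wed} — a naked pair. Remove those values from t4, t6.
Determined: t1=Sun, t2=Sat. The other variables each still have more than one consistent value. That makes 2.

2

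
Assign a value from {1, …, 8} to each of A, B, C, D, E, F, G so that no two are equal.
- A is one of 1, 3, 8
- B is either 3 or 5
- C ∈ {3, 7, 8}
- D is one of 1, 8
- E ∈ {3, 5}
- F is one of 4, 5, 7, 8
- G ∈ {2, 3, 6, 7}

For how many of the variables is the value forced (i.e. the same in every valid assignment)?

2

B and E share exactly the 2 values {3, 5}; by pigeonhole those values go to them, so strike 3, 5 from A, C, F, G.
A and D share exactly the 2 values {1, 8}; by pigeonhole those values go to them, so strike 1, 8 from C, F.
C's domain is down to {7}, so C = 7. So F, G can't be 7.
F has just one choice, so F = 4.
Determined: C=7, F=4. The other variables each still have more than one consistent value. That makes 2.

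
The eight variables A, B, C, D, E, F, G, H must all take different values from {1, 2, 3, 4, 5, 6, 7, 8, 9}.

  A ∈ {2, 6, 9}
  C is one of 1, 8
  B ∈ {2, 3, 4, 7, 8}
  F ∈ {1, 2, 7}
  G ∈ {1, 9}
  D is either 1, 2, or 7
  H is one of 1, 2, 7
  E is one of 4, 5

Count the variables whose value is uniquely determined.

D, F, H between them cover only {1, 2, 7} — a naked triple. Remove those values from A, B, C, G.
C has just one choice, so C = 8. Remove 8 from B.
G's domain is down to {9}, so G = 9. Eliminate 9 elsewhere: A.
That leaves A = 6.
Determined: A=6, C=8, G=9. The other variables each still have more than one consistent value. That makes 3.

3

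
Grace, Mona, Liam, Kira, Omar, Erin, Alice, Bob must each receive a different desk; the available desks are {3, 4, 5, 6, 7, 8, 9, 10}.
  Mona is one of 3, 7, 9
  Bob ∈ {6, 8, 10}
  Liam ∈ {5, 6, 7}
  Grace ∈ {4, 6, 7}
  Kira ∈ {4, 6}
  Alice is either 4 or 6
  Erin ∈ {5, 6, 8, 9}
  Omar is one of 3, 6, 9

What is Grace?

The 8 variables draw from only 8 values {3, 4, 5, 6, 7, 8, 9, 10}, so each is used; only Bob can be 10, hence Bob = 10.
The 7 still-open variables draw from only 7 values {3, 4, 5, 6, 7, 8, 9}, so each is used; only Erin can be 8, hence Erin = 8.
The 6 still-open variables together cover exactly {3, 4, 5, 6, 7, 9} — 6 values for 6 variables — and 5 appears only in Liam's list, so Liam = 5.
Kira and Alice between them cover only {4, 6} — a naked pair. Remove those values from Grace, Omar.
So Grace = 7.

7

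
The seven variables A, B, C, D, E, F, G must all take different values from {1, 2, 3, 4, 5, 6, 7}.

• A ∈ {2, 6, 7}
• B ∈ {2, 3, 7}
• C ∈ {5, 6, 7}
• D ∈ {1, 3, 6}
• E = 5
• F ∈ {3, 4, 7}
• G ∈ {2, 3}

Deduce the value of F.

4

E's domain is down to {5}, so E = 5. Strike 5 from C.
The 6 still-open variables draw from only 6 values {1, 2, 3, 4, 6, 7}, so each is used; only D can be 1, hence D = 1.
The 5 still-open variables draw from only 5 values {2, 3, 4, 6, 7}, so each is used; only F can be 4, hence F = 4.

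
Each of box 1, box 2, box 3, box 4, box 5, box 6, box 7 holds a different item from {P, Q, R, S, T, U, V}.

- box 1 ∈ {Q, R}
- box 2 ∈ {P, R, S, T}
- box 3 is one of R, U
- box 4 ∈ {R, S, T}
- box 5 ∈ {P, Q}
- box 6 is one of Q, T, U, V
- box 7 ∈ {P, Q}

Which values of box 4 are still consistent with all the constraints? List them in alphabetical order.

S, T

The 7 variables together cover exactly {P, Q, R, S, T, U, V} — 7 values for 7 variables — and V appears only in box 6's list, so box 6 = V.
The 6 still-open variables together cover exactly {P, Q, R, S, T, U} — 6 values for 6 variables — and U appears only in box 3's list, so box 3 = U.
The 2 variables box 5 and box 7 are confined to {P, Q}, which locks those values in; drop them from box 1, box 2.
box 1 has just one choice, so box 1 = R. Eliminate R elsewhere: box 2, box 4.
No further eliminations apply; box 4 can still be any of S, T.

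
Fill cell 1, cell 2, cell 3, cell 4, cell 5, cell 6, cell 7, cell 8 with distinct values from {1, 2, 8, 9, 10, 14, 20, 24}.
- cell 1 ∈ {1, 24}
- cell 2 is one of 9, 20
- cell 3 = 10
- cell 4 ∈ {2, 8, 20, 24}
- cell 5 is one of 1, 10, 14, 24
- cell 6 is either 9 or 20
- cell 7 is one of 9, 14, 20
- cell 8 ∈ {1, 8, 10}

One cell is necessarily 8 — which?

cell 3 has just one choice, so cell 3 = 10. Strike 10 from cell 5, cell 8.
The 7 still-open variables together cover exactly {1, 2, 8, 9, 14, 20, 24} — 7 values for 7 variables — and 2 appears only in cell 4's list, so cell 4 = 2.
The 6 still-open variables together cover exactly {1, 8, 9, 14, 20, 24} — 6 values for 6 variables — and 8 appears only in cell 8's list, so cell 8 = 8.

cell 8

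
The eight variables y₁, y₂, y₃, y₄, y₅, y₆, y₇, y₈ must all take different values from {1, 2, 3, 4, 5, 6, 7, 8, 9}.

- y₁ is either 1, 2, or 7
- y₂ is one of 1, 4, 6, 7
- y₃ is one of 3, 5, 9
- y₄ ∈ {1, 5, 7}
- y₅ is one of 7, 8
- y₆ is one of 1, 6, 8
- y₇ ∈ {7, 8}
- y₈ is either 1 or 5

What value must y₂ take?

4

y₅ and y₇ between them cover only {7, 8} — a naked pair. Remove those values from y₁, y₂, y₄, y₆.
y₄ and y₈ between them cover only {1, 5} — a naked pair. Remove those values from y₁, y₂, y₃, y₆.
That leaves y₁ = 2.
y₆ has just one choice, so y₆ = 6. Remove 6 from y₂.
So y₂ = 4.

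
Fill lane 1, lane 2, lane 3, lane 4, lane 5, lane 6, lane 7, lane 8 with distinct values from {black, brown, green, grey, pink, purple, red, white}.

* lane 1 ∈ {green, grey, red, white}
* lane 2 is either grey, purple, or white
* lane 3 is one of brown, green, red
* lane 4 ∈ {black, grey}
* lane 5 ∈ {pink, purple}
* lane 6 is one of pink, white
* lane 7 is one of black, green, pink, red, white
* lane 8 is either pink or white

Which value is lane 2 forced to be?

The 8 variables draw from only 8 values {black, brown, green, grey, pink, purple, red, white}, so each is used; only lane 3 can be brown, hence lane 3 = brown.
The 2 variables lane 6 and lane 8 are confined to {pink, white}, which locks those values in; drop them from lane 1, lane 2, lane 5, lane 7.
lane 5 must be purple (only option left). Remove purple from lane 2.
So lane 2 = grey.

grey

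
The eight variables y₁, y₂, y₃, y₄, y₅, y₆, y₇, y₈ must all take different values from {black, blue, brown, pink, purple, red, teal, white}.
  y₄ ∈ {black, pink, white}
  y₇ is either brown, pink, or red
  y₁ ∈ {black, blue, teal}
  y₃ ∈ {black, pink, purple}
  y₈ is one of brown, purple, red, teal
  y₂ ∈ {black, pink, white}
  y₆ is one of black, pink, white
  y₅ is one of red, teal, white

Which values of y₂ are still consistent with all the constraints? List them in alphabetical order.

black, pink, white

The 8 variables together cover exactly {black, blue, brown, pink, purple, red, teal, white} — 8 values for 8 variables — and blue appears only in y₁'s list, so y₁ = blue.
The 3 variables y₂, y₄, y₆ are confined to {black, pink, white}, which locks those values in; drop them from y₃, y₅, y₇.
y₃ has just one choice, so y₃ = purple. Remove purple from y₈.
No further eliminations apply; y₂ can still be any of black, pink, white.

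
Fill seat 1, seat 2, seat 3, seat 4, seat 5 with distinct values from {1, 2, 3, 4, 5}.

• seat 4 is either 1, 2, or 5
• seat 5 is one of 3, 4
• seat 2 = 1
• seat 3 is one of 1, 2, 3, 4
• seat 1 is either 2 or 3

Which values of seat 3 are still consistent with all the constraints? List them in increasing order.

seat 2 has just one choice, so seat 2 = 1. So seat 3, seat 4 can't be 1.
Among the 4 still-open variables, 5 fits only seat 4 (and all 4 values in {2, 3, 4, 5} must be used), so seat 4 = 5.
No further eliminations apply; seat 3 can still be any of 2, 3, 4.

2, 3, 4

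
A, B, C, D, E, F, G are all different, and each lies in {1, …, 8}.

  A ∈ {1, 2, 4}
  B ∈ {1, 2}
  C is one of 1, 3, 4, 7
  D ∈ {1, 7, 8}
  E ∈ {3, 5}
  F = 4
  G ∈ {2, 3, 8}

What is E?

5

F must be 4 (only option left). Strike 4 from A, C.
The 6 still-open variables together cover exactly {1, 2, 3, 5, 7, 8} — 6 values for 6 variables — and 5 appears only in E's list, so E = 5.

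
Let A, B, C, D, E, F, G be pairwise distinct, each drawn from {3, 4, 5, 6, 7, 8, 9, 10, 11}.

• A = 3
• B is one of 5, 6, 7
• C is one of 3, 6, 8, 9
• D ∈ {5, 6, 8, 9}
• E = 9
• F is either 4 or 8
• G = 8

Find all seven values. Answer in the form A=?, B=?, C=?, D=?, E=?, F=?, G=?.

A=3, B=7, C=6, D=5, E=9, F=4, G=8

A's domain is down to {3}, so A = 3. Strike 3 from C.
E's domain is down to {9}, so E = 9. So C, D can't be 9.
G has just one choice, so G = 8. Strike 8 from C, D, F.
C has just one choice, so C = 6. Eliminate 6 elsewhere: B, D.
D's domain is down to {5}, so D = 5. Strike 5 from B.
F must be 4 (only option left).
That leaves B = 7.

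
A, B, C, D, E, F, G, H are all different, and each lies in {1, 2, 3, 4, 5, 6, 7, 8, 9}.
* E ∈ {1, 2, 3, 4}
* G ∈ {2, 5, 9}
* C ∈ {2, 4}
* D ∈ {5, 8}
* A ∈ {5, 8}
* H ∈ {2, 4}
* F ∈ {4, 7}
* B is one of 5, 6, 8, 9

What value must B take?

A and D between them cover only {5, 8} — a naked pair. Remove those values from B, G.
C and H between them cover only {2, 4} — a naked pair. Remove those values from E, F, G.
F's domain is down to {7}, so F = 7.
G must be 9 (only option left). So B can't be 9.
So B = 6.

6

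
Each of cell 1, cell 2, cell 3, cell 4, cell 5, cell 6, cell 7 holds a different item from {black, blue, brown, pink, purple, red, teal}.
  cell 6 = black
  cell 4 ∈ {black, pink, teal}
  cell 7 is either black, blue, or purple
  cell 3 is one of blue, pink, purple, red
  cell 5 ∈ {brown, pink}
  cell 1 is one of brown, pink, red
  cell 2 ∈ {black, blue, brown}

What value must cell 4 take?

cell 6 has just one choice, so cell 6 = black. Strike black from cell 2, cell 4, cell 7.
Among the 6 still-open variables, teal fits only cell 4 (and all 6 values in {blue, brown, pink, purple, red, teal} must be used), so cell 4 = teal.

teal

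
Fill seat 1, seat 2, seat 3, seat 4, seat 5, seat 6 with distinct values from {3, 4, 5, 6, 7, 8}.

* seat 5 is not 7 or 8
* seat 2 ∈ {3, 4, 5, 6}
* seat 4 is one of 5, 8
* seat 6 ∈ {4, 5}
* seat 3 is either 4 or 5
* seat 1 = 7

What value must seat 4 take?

8

seat 1's domain is down to {7}, so seat 1 = 7.
The 5 still-open variables together cover exactly {3, 4, 5, 6, 8} — 5 values for 5 variables — and 8 appears only in seat 4's list, so seat 4 = 8.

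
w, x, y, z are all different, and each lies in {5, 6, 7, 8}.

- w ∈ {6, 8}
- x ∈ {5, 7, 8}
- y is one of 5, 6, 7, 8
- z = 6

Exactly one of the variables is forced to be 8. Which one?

w

z's domain is down to {6}, so z = 6. Eliminate 6 elsewhere: w, y.
So 8 goes to w.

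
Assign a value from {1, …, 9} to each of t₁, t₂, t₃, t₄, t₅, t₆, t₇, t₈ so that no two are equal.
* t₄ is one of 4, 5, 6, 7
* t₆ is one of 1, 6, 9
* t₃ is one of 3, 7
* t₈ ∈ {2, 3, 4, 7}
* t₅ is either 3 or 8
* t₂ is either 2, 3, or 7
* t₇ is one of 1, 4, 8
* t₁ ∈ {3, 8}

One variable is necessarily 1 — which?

t₁ and t₅ between them cover only {3, 8} — a naked pair. Remove those values from t₂, t₃, t₇, t₈.
That leaves t₃ = 7. Eliminate 7 elsewhere: t₂, t₄, t₈.
t₂ must be 2 (only option left). Strike 2 from t₈.
t₈'s domain is down to {4}, so t₈ = 4. Strike 4 from t₄, t₇.
So 1 goes to t₇.

t₇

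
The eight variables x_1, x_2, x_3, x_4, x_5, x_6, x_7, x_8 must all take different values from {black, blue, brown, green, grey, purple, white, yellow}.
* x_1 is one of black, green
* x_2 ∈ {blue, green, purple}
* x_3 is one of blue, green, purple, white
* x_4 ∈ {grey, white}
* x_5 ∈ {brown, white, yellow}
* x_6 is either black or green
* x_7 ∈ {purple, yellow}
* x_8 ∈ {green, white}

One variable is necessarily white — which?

The 8 variables together cover exactly {black, blue, brown, green, grey, purple, white, yellow} — 8 values for 8 variables — and brown appears only in x_5's list, so x_5 = brown.
The 7 still-open variables draw from only 7 values {black, blue, green, grey, purple, white, yellow}, so each is used; only x_4 can be grey, hence x_4 = grey.
The 6 still-open variables together cover exactly {black, blue, green, purple, white, yellow} — 6 values for 6 variables — and yellow appears only in x_7's list, so x_7 = yellow.
x_1 and x_6 between them cover only {black, green} — a naked pair. Remove those values from x_2, x_3, x_8.
So white goes to x_8.

x_8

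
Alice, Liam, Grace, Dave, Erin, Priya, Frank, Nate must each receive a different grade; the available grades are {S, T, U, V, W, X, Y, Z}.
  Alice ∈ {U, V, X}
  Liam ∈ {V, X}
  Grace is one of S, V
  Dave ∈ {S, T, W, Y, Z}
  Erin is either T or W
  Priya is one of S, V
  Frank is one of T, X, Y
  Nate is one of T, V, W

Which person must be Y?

The 8 variables together cover exactly {S, T, U, V, W, X, Y, Z} — 8 values for 8 variables — and U appears only in Alice's list, so Alice = U.
Among the 7 still-open variables, Z fits only Dave (and all 7 values in {S, T, V, W, X, Y, Z} must be used), so Dave = Z.
The 6 still-open variables draw from only 6 values {S, T, V, W, X, Y}, so each is used; only Frank can be Y, hence Frank = Y.

Frank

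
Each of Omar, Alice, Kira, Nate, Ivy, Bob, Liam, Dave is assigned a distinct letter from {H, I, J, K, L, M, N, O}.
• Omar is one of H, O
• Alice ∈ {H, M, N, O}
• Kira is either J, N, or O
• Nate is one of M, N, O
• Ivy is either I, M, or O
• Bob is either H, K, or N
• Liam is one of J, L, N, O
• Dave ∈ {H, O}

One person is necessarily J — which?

The 8 variables together cover exactly {H, I, J, K, L, M, N, O} — 8 values for 8 variables — and I appears only in Ivy's list, so Ivy = I.
The 7 still-open variables draw from only 7 values {H, J, K, L, M, N, O}, so each is used; only Bob can be K, hence Bob = K.
Among the 6 still-open variables, L fits only Liam (and all 6 values in {H, J, L, M, N, O} must be used), so Liam = L.
The 5 still-open variables draw from only 5 values {H, J, M, N, O}, so each is used; only Kira can be J, hence Kira = J.

Kira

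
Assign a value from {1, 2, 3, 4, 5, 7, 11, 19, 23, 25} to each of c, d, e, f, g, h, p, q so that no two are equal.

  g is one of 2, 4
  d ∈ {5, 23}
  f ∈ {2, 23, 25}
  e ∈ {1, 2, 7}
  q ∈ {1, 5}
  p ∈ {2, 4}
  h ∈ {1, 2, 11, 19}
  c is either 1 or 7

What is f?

g and p share exactly the 2 values {2, 4}; by pigeonhole those values go to them, so strike 2, 4 from e, f, h.
c and e between them cover only {1, 7} — a naked pair. Remove those values from h, q.
q must be 5 (only option left). Remove 5 from d.
d has just one choice, so d = 23. Strike 23 from f.
So f = 25.

25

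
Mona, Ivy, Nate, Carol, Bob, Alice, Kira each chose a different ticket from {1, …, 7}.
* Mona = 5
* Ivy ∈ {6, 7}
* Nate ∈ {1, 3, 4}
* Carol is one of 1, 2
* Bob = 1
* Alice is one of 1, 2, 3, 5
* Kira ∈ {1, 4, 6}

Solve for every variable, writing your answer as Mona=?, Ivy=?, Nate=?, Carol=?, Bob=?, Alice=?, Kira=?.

Mona's domain is down to {5}, so Mona = 5. Eliminate 5 elsewhere: Alice.
Bob must be 1 (only option left). So Nate, Carol, Alice, Kira can't be 1.
Carol's domain is down to {2}, so Carol = 2. Strike 2 from Alice.
Alice has just one choice, so Alice = 3. Remove 3 from Nate.
Nate's domain is down to {4}, so Nate = 4. So Kira can't be 4.
That leaves Kira = 6. So Ivy can't be 6.
Ivy must be 7 (only option left).

Mona=5, Ivy=7, Nate=4, Carol=2, Bob=1, Alice=3, Kira=6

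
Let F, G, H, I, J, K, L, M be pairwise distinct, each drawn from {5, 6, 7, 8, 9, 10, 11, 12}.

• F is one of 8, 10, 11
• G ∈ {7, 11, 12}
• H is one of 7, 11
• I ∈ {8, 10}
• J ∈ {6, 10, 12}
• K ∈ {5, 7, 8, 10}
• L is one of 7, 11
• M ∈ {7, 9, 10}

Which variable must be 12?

G

Among the 8 variables, 5 fits only K (and all 8 values in {5, 6, 7, 8, 9, 10, 11, 12} must be used), so K = 5.
The 7 still-open variables draw from only 7 values {6, 7, 8, 9, 10, 11, 12}, so each is used; only J can be 6, hence J = 6.
Among the 6 still-open variables, 9 fits only M (and all 6 values in {7, 8, 9, 10, 11, 12} must be used), so M = 9.
The 5 still-open variables together cover exactly {7, 8, 10, 11, 12} — 5 values for 5 variables — and 12 appears only in G's list, so G = 12.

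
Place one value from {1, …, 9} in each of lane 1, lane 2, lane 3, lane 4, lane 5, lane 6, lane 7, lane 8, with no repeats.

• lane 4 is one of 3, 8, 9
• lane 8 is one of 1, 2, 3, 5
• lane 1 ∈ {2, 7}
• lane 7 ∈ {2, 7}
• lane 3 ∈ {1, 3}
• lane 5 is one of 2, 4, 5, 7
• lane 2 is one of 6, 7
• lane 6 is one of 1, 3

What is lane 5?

lane 1 and lane 7 share exactly the 2 values {2, 7}; by pigeonhole those values go to them, so strike 2, 7 from lane 2, lane 5, lane 8.
lane 2 has just one choice, so lane 2 = 6.
The 2 variables lane 3 and lane 6 are confined to {1, 3}, which locks those values in; drop them from lane 4, lane 8.
lane 8's domain is down to {5}, so lane 8 = 5. Eliminate 5 elsewhere: lane 5.
So lane 5 = 4.

4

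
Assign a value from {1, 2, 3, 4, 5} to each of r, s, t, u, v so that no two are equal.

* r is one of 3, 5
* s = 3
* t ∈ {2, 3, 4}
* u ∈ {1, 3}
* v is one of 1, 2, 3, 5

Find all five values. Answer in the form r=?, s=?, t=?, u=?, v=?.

s must be 3 (only option left). So r, t, u, v can't be 3.
u must be 1 (only option left). So v can't be 1.
That leaves r = 5. Strike 5 from v.
v's domain is down to {2}, so v = 2. Strike 2 from t.
That leaves t = 4.

r=5, s=3, t=4, u=1, v=2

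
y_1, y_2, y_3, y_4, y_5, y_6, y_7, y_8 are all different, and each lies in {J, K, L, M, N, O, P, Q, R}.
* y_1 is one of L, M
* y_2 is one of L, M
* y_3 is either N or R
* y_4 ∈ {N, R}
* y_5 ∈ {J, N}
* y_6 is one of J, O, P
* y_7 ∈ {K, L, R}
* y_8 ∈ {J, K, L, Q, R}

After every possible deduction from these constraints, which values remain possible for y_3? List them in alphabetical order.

y_1 and y_2 between them cover only {L, M} — a naked pair. Remove those values from y_7, y_8.
y_3 and y_4 share exactly the 2 values {N, R}; by pigeonhole those values go to them, so strike N, R from y_5, y_7, y_8.
y_5's domain is down to {J}, so y_5 = J. Remove J from y_6, y_8.
y_7's domain is down to {K}, so y_7 = K. Remove K from y_8.
y_8 has just one choice, so y_8 = Q.
No further eliminations apply; y_3 can still be any of N, R.

N, R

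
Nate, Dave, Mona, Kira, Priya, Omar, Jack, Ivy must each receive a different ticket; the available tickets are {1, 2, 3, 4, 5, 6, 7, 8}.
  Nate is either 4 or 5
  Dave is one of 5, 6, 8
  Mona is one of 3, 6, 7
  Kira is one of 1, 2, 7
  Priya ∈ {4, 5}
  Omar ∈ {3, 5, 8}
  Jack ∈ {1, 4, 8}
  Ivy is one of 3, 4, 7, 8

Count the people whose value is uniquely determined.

2

The 8 variables together cover exactly {1, 2, 3, 4, 5, 6, 7, 8} — 8 values for 8 variables — and 2 appears only in Kira's list, so Kira = 2.
The 7 still-open variables draw from only 7 values {1, 3, 4, 5, 6, 7, 8}, so each is used; only Jack can be 1, hence Jack = 1.
Nate and Priya share exactly the 2 values {4, 5}; by pigeonhole those values go to them, so strike 4, 5 from Dave, Omar, Ivy.
Determined: Kira=2, Jack=1. The other people each still have more than one consistent value. That makes 2.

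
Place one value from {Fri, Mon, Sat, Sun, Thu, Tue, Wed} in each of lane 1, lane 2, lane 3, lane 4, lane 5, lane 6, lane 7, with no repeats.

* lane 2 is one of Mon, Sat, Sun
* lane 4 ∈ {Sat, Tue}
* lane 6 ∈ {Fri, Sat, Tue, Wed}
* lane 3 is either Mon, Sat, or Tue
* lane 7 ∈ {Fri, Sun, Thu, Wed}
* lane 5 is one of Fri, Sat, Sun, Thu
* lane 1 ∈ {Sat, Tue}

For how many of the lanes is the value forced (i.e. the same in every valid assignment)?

2

lane 1 and lane 4 between them cover only {Sat, Tue} — a naked pair. Remove those values from lane 2, lane 3, lane 5, lane 6.
lane 3 has just one choice, so lane 3 = Mon. So lane 2 can't be Mon.
That leaves lane 2 = Sun. Remove Sun from lane 5, lane 7.
Determined: lane 2=Sun, lane 3=Mon. The other lanes each still have more than one consistent value. That makes 2.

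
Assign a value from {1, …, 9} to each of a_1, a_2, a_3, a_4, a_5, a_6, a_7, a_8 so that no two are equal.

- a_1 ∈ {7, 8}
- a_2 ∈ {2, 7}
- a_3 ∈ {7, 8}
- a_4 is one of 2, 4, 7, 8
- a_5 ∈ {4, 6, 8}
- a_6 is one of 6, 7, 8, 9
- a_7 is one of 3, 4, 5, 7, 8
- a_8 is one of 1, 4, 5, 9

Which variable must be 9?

a_6

a_1 and a_3 between them cover only {7, 8} — a naked pair. Remove those values from a_2, a_4, a_5, a_6, a_7.
a_2 has just one choice, so a_2 = 2. Eliminate 2 elsewhere: a_4.
a_4 must be 4 (only option left). Remove 4 from a_5, a_7, a_8.
a_5 must be 6 (only option left). Remove 6 from a_6.
So 9 goes to a_6.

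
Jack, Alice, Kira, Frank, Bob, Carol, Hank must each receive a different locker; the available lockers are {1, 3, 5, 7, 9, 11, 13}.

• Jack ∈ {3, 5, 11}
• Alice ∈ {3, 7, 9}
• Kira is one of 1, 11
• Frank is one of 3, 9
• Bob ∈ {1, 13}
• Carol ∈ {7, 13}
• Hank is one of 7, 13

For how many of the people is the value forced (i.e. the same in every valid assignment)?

3

The 7 variables together cover exactly {1, 3, 5, 7, 9, 11, 13} — 7 values for 7 variables — and 5 appears only in Jack's list, so Jack = 5.
Among the 6 still-open variables, 11 fits only Kira (and all 6 values in {1, 3, 7, 9, 11, 13} must be used), so Kira = 11.
Among the 5 still-open variables, 1 fits only Bob (and all 5 values in {1, 3, 7, 9, 13} must be used), so Bob = 1.
Carol and Hank between them cover only {7, 13} — a naked pair. Remove those values from Alice.
Determined: Jack=5, Kira=11, Bob=1. The other people each still have more than one consistent value. That makes 3.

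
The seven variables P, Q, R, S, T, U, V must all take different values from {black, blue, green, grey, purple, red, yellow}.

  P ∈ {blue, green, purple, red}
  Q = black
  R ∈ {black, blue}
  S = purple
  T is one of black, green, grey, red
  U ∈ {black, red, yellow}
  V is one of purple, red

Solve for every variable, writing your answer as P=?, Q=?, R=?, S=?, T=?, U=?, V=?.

P=green, Q=black, R=blue, S=purple, T=grey, U=yellow, V=red

Q's domain is down to {black}, so Q = black. Remove black from R, T, U.
R's domain is down to {blue}, so R = blue. Remove blue from P.
S must be purple (only option left). Strike purple from P, V.
That leaves V = red. Remove red from P, T, U.
P has just one choice, so P = green. Strike green from T.
T's domain is down to {grey}, so T = grey.
U's domain is down to {yellow}, so U = yellow.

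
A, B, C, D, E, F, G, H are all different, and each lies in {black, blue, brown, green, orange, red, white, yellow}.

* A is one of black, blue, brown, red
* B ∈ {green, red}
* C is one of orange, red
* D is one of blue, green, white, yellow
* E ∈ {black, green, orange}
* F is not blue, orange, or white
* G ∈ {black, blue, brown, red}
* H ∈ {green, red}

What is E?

Among the 8 variables, white fits only D (and all 8 values in {black, blue, brown, green, orange, red, white, yellow} must be used), so D = white.
Among the 7 still-open variables, yellow fits only F (and all 7 values in {black, blue, brown, green, orange, red, yellow} must be used), so F = yellow.
The 2 variables B and H are confined to {green, red}, which locks those values in; drop them from A, C, E, G.
That leaves C = orange. Eliminate orange elsewhere: E.
So E = black.

black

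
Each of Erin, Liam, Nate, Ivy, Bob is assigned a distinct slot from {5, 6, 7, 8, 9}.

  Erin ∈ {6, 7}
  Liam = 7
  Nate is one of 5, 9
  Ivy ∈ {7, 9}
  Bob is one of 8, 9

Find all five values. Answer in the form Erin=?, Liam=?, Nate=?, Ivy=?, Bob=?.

Liam's domain is down to {7}, so Liam = 7. Strike 7 from Erin, Ivy.
Ivy has just one choice, so Ivy = 9. Eliminate 9 elsewhere: Nate, Bob.
That leaves Bob = 8.
Erin's domain is down to {6}, so Erin = 6.
That leaves Nate = 5.

Erin=6, Liam=7, Nate=5, Ivy=9, Bob=8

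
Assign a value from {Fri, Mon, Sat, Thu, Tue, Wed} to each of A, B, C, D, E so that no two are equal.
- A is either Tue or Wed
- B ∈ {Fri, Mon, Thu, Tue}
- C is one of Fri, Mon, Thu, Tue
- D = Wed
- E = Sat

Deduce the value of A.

Tue

D has just one choice, so D = Wed. So A can't be Wed.
So A = Tue.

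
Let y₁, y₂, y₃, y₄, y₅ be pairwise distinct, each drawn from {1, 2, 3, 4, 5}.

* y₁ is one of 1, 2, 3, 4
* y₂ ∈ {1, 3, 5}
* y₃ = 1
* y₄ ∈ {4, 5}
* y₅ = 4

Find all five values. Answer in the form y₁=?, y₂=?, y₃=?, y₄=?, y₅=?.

y₃ must be 1 (only option left). Remove 1 from y₁, y₂.
That leaves y₅ = 4. Eliminate 4 elsewhere: y₁, y₄.
y₄'s domain is down to {5}, so y₄ = 5. Eliminate 5 elsewhere: y₂.
y₂ has just one choice, so y₂ = 3. Strike 3 from y₁.
y₁'s domain is down to {2}, so y₁ = 2.

y₁=2, y₂=3, y₃=1, y₄=5, y₅=4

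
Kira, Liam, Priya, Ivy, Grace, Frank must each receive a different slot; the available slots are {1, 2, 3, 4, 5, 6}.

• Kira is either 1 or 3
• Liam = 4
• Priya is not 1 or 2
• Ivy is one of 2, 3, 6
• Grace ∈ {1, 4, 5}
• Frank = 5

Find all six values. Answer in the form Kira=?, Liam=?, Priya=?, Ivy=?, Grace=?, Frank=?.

Kira=3, Liam=4, Priya=6, Ivy=2, Grace=1, Frank=5

Liam must be 4 (only option left). Remove 4 from Priya, Grace.
Frank must be 5 (only option left). Remove 5 from Priya, Grace.
Grace must be 1 (only option left). Remove 1 from Kira.
Kira has just one choice, so Kira = 3. Eliminate 3 elsewhere: Priya, Ivy.
Priya's domain is down to {6}, so Priya = 6. Strike 6 from Ivy.
Ivy has just one choice, so Ivy = 2.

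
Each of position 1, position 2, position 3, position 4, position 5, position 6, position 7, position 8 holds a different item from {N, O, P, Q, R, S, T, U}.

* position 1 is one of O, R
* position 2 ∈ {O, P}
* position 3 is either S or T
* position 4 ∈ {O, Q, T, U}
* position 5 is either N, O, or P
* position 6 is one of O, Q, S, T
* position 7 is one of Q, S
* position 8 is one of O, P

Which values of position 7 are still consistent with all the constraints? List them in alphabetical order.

Among the 8 variables, N fits only position 5 (and all 8 values in {N, O, P, Q, R, S, T, U} must be used), so position 5 = N.
The 7 still-open variables draw from only 7 values {O, P, Q, R, S, T, U}, so each is used; only position 1 can be R, hence position 1 = R.
The 6 still-open variables draw from only 6 values {O, P, Q, S, T, U}, so each is used; only position 4 can be U, hence position 4 = U.
The 2 variables position 2 and position 8 are confined to {O, P}, which locks those values in; drop them from position 6.
No further eliminations apply; position 7 can still be any of Q, S.

Q, S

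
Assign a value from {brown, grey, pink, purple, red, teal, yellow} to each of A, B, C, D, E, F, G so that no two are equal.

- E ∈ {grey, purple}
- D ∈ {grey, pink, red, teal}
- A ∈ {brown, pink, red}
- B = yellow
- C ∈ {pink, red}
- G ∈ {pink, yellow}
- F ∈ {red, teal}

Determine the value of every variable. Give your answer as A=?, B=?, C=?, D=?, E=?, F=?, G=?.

A=brown, B=yellow, C=red, D=grey, E=purple, F=teal, G=pink

B's domain is down to {yellow}, so B = yellow. So G can't be yellow.
G's domain is down to {pink}, so G = pink. Eliminate pink elsewhere: A, C, D.
That leaves C = red. Strike red from A, D, F.
F must be teal (only option left). Remove teal from D.
A must be brown (only option left).
D's domain is down to {grey}, so D = grey. Eliminate grey elsewhere: E.
E must be purple (only option left).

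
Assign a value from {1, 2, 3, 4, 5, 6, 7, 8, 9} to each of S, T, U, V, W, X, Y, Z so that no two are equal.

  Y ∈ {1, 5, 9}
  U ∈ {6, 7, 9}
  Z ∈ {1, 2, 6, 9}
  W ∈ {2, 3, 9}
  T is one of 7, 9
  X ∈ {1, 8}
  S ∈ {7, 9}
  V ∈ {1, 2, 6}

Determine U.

6

Among the 8 variables, 3 fits only W (and all 8 values in {1, 2, 3, 5, 6, 7, 8, 9} must be used), so W = 3.
The 7 still-open variables together cover exactly {1, 2, 5, 6, 7, 8, 9} — 7 values for 7 variables — and 5 appears only in Y's list, so Y = 5.
The 6 still-open variables draw from only 6 values {1, 2, 6, 7, 8, 9}, so each is used; only X can be 8, hence X = 8.
S and T between them cover only {7, 9} — a naked pair. Remove those values from U, Z.
So U = 6.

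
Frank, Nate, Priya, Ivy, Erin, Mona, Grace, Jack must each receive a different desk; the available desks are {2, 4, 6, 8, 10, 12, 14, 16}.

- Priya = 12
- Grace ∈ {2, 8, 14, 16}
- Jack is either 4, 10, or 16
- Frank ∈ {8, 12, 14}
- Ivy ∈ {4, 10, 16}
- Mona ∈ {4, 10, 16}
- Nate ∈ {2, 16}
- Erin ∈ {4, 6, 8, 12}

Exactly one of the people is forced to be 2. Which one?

Nate

Priya has just one choice, so Priya = 12. Strike 12 from Frank, Erin.
The 7 still-open variables together cover exactly {2, 4, 6, 8, 10, 14, 16} — 7 values for 7 variables — and 6 appears only in Erin's list, so Erin = 6.
The 3 variables Ivy, Mona, Jack are confined to {4, 10, 16}, which locks those values in; drop them from Nate, Grace.
So 2 goes to Nate.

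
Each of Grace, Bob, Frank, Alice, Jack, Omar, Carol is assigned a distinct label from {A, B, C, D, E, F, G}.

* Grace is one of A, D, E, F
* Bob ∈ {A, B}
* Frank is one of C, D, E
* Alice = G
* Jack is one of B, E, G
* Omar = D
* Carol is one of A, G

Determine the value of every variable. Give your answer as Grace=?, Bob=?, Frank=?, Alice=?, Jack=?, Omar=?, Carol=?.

Alice must be G (only option left). Remove G from Jack, Carol.
That leaves Omar = D. So Grace, Frank can't be D.
Carol must be A (only option left). So Grace, Bob can't be A.
Bob has just one choice, so Bob = B. So Jack can't be B.
Jack has just one choice, so Jack = E. Strike E from Grace, Frank.
That leaves Grace = F.
Frank must be C (only option left).

Grace=F, Bob=B, Frank=C, Alice=G, Jack=E, Omar=D, Carol=A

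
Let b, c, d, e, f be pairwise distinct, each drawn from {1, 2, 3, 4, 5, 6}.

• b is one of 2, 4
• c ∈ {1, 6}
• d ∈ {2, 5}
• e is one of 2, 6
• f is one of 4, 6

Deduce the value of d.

5

Among the 5 variables, 1 fits only c (and all 5 values in {1, 2, 4, 5, 6} must be used), so c = 1.
The 4 still-open variables together cover exactly {2, 4, 5, 6} — 4 values for 4 variables — and 5 appears only in d's list, so d = 5.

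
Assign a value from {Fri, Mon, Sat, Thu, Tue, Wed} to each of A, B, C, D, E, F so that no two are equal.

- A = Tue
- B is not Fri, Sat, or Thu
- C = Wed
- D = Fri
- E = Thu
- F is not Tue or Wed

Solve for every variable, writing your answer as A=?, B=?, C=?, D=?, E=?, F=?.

A=Tue, B=Mon, C=Wed, D=Fri, E=Thu, F=Sat

A must be Tue (only option left). Remove Tue from B.
C's domain is down to {Wed}, so C = Wed. Strike Wed from B.
D has just one choice, so D = Fri. Remove Fri from F.
That leaves E = Thu. Eliminate Thu elsewhere: F.
B must be Mon (only option left). Eliminate Mon elsewhere: F.
F must be Sat (only option left).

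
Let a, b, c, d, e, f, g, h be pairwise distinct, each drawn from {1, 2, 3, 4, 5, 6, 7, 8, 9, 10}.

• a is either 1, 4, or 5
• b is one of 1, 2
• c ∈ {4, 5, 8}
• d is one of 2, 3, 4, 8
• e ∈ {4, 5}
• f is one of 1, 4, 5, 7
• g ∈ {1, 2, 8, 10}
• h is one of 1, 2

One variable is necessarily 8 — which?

Among the 8 variables, 3 fits only d (and all 8 values in {1, 2, 3, 4, 5, 7, 8, 10} must be used), so d = 3.
Among the 7 still-open variables, 7 fits only f (and all 7 values in {1, 2, 4, 5, 7, 8, 10} must be used), so f = 7.
Among the 6 still-open variables, 10 fits only g (and all 6 values in {1, 2, 4, 5, 8, 10} must be used), so g = 10.
The 5 still-open variables together cover exactly {1, 2, 4, 5, 8} — 5 values for 5 variables — and 8 appears only in c's list, so c = 8.

c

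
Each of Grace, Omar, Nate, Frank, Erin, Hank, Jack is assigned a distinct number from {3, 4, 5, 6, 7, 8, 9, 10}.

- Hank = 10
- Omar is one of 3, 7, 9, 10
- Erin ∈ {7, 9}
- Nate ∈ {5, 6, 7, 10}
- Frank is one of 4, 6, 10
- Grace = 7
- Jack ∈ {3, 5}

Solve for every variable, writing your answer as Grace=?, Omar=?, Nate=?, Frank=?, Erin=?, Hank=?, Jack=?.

Grace's domain is down to {7}, so Grace = 7. Strike 7 from Omar, Nate, Erin.
Erin must be 9 (only option left). Strike 9 from Omar.
Hank has just one choice, so Hank = 10. Remove 10 from Omar, Nate, Frank.
That leaves Omar = 3. Strike 3 from Jack.
Jack must be 5 (only option left). Remove 5 from Nate.
Nate must be 6 (only option left). Remove 6 from Frank.
Frank has just one choice, so Frank = 4.

Grace=7, Omar=3, Nate=6, Frank=4, Erin=9, Hank=10, Jack=5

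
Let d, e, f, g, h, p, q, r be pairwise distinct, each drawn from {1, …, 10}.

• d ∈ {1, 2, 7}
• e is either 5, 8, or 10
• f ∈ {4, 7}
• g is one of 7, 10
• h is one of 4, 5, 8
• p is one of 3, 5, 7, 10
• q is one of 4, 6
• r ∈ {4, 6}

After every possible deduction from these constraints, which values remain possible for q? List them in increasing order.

q and r between them cover only {4, 6} — a naked pair. Remove those values from f, h.
That leaves f = 7. Remove 7 from d, g, p.
g has just one choice, so g = 10. So e, p can't be 10.
The 2 variables e and h are confined to {5, 8}, which locks those values in; drop them from p.
p has just one choice, so p = 3.
No further eliminations apply; q can still be any of 4, 6.

4, 6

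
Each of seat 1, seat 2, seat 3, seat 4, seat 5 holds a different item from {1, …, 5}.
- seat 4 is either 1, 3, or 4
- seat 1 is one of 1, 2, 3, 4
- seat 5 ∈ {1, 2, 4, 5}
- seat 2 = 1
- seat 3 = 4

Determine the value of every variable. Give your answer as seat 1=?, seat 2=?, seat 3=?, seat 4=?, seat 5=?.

seat 2 must be 1 (only option left). Eliminate 1 elsewhere: seat 1, seat 4, seat 5.
seat 3 must be 4 (only option left). Eliminate 4 elsewhere: seat 1, seat 4, seat 5.
That leaves seat 4 = 3. Eliminate 3 elsewhere: seat 1.
seat 1's domain is down to {2}, so seat 1 = 2. Eliminate 2 elsewhere: seat 5.
seat 5's domain is down to {5}, so seat 5 = 5.

seat 1=2, seat 2=1, seat 3=4, seat 4=3, seat 5=5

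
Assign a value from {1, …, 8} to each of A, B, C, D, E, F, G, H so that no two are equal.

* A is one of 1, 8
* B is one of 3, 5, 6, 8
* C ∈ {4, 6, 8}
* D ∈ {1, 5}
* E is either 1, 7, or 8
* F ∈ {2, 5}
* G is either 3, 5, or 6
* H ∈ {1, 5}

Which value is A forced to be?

8

The 8 variables together cover exactly {1, 2, 3, 4, 5, 6, 7, 8} — 8 values for 8 variables — and 2 appears only in F's list, so F = 2.
Among the 7 still-open variables, 4 fits only C (and all 7 values in {1, 3, 4, 5, 6, 7, 8} must be used), so C = 4.
The 6 still-open variables together cover exactly {1, 3, 5, 6, 7, 8} — 6 values for 6 variables — and 7 appears only in E's list, so E = 7.
D and H share exactly the 2 values {1, 5}; by pigeonhole those values go to them, so strike 1, 5 from A, B, G.
So A = 8.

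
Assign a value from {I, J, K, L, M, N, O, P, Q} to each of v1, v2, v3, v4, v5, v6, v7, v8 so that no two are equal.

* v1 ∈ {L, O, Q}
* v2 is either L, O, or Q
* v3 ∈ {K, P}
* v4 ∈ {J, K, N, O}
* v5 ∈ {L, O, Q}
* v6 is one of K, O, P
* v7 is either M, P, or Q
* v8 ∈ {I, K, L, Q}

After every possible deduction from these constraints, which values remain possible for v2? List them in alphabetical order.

v1, v2, v5 between them cover only {L, O, Q} — a naked triple. Remove those values from v4, v6, v7, v8.
v3 and v6 between them cover only {K, P} — a naked pair. Remove those values from v4, v7, v8.
v7 has just one choice, so v7 = M.
v8 must be I (only option left).
No further eliminations apply; v2 can still be any of L, O, Q.

L, O, Q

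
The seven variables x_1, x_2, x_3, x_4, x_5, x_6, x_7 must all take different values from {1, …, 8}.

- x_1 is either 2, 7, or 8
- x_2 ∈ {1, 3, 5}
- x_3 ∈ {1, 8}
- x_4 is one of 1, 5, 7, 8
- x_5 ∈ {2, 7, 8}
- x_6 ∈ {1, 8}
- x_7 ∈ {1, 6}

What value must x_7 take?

6

The 7 variables together cover exactly {1, 2, 3, 5, 6, 7, 8} — 7 values for 7 variables — and 3 appears only in x_2's list, so x_2 = 3.
The 6 still-open variables together cover exactly {1, 2, 5, 6, 7, 8} — 6 values for 6 variables — and 5 appears only in x_4's list, so x_4 = 5.
The 5 still-open variables draw from only 5 values {1, 2, 6, 7, 8}, so each is used; only x_7 can be 6, hence x_7 = 6.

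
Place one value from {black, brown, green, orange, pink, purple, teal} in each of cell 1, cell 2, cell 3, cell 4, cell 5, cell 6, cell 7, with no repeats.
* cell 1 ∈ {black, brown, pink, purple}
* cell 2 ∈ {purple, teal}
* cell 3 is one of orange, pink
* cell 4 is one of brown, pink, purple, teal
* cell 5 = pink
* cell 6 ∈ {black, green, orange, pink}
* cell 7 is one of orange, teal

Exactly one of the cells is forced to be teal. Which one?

cell 5's domain is down to {pink}, so cell 5 = pink. So cell 1, cell 3, cell 4, cell 6 can't be pink.
cell 3's domain is down to {orange}, so cell 3 = orange. So cell 6, cell 7 can't be orange.
So teal goes to cell 7.

cell 7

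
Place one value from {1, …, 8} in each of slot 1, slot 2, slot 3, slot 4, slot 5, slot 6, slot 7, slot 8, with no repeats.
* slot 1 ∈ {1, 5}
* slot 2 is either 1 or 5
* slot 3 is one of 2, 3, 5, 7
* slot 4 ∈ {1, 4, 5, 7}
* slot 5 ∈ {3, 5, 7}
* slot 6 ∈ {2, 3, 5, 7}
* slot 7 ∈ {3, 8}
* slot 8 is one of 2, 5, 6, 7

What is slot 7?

8

The 8 variables together cover exactly {1, 2, 3, 4, 5, 6, 7, 8} — 8 values for 8 variables — and 4 appears only in slot 4's list, so slot 4 = 4.
Among the 7 still-open variables, 6 fits only slot 8 (and all 7 values in {1, 2, 3, 5, 6, 7, 8} must be used), so slot 8 = 6.
Among the 6 still-open variables, 8 fits only slot 7 (and all 6 values in {1, 2, 3, 5, 7, 8} must be used), so slot 7 = 8.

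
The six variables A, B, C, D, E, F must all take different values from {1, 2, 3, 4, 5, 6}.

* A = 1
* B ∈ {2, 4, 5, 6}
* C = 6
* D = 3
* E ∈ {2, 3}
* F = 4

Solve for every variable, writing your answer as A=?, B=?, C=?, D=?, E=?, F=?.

A has just one choice, so A = 1.
C has just one choice, so C = 6. So B can't be 6.
That leaves D = 3. Remove 3 from E.
That leaves E = 2. Strike 2 from B.
F has just one choice, so F = 4. Eliminate 4 elsewhere: B.
B's domain is down to {5}, so B = 5.

A=1, B=5, C=6, D=3, E=2, F=4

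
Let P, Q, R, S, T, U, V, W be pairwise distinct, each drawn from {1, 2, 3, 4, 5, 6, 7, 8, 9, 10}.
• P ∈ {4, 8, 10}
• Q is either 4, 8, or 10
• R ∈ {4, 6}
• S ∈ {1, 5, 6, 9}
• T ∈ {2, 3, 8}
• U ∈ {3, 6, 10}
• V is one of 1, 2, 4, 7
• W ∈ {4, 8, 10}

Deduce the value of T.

2

P, Q, W share exactly the 3 values {4, 8, 10}; by pigeonhole those values go to them, so strike 4, 8, 10 from R, T, U, V.
R must be 6 (only option left). Eliminate 6 elsewhere: S, U.
U must be 3 (only option left). Remove 3 from T.
So T = 2.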